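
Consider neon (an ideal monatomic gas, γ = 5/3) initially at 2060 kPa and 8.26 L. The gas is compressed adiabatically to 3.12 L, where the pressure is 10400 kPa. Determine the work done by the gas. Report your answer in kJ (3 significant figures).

W ≈ -23.1 kJ

Adiabatic: W = (P₁V₁ − P₂V₂)/(γ − 1) with γ = 5/3.
P₁V₁ = 17016 J, P₂V₂ = 32448 J.
W = (17016 − 32448) / 0.6667 = -23149 J.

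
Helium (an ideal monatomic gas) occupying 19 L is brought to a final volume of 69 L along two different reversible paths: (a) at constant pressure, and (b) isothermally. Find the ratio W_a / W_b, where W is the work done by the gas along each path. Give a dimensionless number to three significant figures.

W_a / W_b ≈ 2.04

Path (a) isobaric: W = P₁(V₂ − V₁) → W_a/(P₁V₁) = 2.632.
Path (b) isothermal: W = P₁V₁ ln(V₂/V₁) → W_b/(P₁V₁) = 1.29.
W_a / W_b = 2.632 / 1.29 = 2.041.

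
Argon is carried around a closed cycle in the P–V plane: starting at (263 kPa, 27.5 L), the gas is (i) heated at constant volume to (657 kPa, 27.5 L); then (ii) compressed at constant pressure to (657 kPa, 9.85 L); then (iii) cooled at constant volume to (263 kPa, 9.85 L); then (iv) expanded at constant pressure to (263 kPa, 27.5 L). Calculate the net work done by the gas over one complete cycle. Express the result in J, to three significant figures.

Constant-volume legs do no work.
W(ii) = (657)(9.85 − 27.5) = -11596 J; W(iv) = (263)(27.5 − 9.85) = 4642 J.
W_net = -11596 + 4642 = -6954 J (the counter-clockwise enclosed area).

W_net ≈ -6950 J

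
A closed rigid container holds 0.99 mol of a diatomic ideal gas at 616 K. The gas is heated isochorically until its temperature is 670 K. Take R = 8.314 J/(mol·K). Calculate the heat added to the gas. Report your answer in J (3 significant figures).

Q ≈ 1110 J

Constant volume ⇒ W = 0, so Q = ΔU = nCᵥΔT with Cᵥ = 5R/2 = 20.79 J/(mol·K).
ΔU = (0.99)(20.79)(670 − 616) = 1111 J.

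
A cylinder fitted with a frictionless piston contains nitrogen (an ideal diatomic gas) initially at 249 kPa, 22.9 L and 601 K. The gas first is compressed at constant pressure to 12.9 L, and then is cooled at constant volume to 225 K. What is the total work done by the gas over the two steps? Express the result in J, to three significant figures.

W_total ≈ -2490 J

Step 1 (isobaric): W = PΔV = (249 kPa)(12.9 − 22.9 L) = -2490 J.
Step 2 (isochoric): W = 0 (constant volume).
W_total = -2490 + 0 = -2490 J.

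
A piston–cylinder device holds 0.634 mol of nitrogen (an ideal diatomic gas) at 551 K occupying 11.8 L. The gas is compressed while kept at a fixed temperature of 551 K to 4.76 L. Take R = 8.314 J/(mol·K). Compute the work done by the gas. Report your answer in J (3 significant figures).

W ≈ -2640 J

Isothermal: W = nRT ln(V₂/V₁).
W = (0.634)(8.314)(551) × ln(4.76/11.8)
  = 2904 × -0.9079
W_by_gas = -2637 J.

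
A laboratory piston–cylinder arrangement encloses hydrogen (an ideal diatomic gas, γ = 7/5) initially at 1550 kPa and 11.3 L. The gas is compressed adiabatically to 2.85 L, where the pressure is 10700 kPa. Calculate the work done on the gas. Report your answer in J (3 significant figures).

W ≈ 32500 J

Adiabatic: W = (P₁V₁ − P₂V₂)/(γ − 1) with γ = 7/5.
P₁V₁ = 17515 J, P₂V₂ = 30495 J.
W = (17515 − 30495) / 0.4 = -32450 J.
Work on gas = −W_by = 32450 J.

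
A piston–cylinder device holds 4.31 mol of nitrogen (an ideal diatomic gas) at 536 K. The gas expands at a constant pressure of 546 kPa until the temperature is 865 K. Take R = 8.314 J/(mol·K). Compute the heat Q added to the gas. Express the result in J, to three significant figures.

Isobaric: W = nRΔT = (4.31)(8.314)(329) = 11789 J.
ΔU = nCᵥΔT with Cᵥ = 5R/2: ΔU = (4.31)(20.79)(329) = 29473 J.
Q = ΔU + W = 29473 + 11789 = 41262 J.

Q ≈ 41300 J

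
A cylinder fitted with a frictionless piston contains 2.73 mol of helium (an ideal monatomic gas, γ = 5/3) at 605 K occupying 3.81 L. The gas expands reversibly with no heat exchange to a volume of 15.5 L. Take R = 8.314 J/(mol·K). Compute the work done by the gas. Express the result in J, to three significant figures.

W ≈ 12500 J

Adiabatic: TV^(γ−1) = const with γ = 5/3.
T₂ = T₁ (V₁/V₂)^(γ−1) = 605 × (3.81/15.5)^0.667 = 605 × 0.3924 = 237.4 K.
W_by = nCᵥ(T₁ − T₂) = (2.73)(12.47)(605 − 237.4) = 12515 J.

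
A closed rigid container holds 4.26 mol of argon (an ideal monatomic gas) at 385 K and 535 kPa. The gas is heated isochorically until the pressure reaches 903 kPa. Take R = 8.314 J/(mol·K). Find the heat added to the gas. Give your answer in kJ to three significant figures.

Q ≈ 14.1 kJ

Constant volume ⇒ W = 0, so Q = ΔU = nCᵥΔT with Cᵥ = 3R/2 = 12.47 J/(mol·K).
At constant V, T₂/T₁ = P₂/P₁ ⇒ ΔT = T₁(P₂/P₁ − 1) = 385·(903/535 − 1) = 264.8 K.
ΔU = (4.26)(12.47)(264.8) = 14069 J.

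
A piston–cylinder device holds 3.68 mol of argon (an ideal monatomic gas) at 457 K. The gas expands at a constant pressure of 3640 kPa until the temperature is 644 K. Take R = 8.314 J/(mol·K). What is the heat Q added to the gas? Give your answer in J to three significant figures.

Isobaric: W = nRΔT = (3.68)(8.314)(187) = 5721 J.
ΔU = nCᵥΔT with Cᵥ = 3R/2: ΔU = (3.68)(12.47)(187) = 8582 J.
Q = ΔU + W = 8582 + 5721 = 14303 J.

Q ≈ 14300 J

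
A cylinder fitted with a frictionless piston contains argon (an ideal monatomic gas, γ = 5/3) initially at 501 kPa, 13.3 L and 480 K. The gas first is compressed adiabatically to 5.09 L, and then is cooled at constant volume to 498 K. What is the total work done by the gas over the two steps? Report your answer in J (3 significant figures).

W_total ≈ -8970 J

Step 1 (adiabatic): W = (P₁V₁ − P₂V₂)/(γ−1) = (6663 − 12641)/0.667 = -8966 J.
Step 2 (isochoric): W = 0 (constant volume).
W_total = -8966 + 0 = -8966 J.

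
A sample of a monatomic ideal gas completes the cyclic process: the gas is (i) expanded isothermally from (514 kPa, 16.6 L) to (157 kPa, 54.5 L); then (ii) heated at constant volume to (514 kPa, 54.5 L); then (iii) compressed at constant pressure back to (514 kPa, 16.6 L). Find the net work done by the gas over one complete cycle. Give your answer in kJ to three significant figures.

W_net ≈ -9.34 kJ

Leg (i): W = PᵢVᵢ ln(V_f/Vᵢ) = (8532) ln(54.5/16.6) = 10143 J.
Leg (ii): W = 0.
Leg (iii): W = PΔV = (514)(16.6 − 54.5) = -19481 J.
W_net = 10143 − 19481 = -9337 J.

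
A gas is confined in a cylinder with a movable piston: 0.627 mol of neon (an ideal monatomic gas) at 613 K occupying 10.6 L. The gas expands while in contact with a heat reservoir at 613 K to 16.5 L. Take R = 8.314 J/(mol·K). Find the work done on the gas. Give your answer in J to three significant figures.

W ≈ -1410 J

Isothermal: W = nRT ln(V₂/V₁).
W = (0.627)(8.314)(613) × ln(16.5/10.6)
  = 3195 × 0.4425
W_by_gas = 1414 J; work on gas = −W_by = -1414 J.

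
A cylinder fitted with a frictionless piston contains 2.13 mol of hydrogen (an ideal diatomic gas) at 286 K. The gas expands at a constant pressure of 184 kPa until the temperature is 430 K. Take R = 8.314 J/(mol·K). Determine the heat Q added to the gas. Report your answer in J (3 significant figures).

Isobaric: W = nRΔT = (2.13)(8.314)(144) = 2550 J.
ΔU = nCᵥΔT with Cᵥ = 5R/2: ΔU = (2.13)(20.79)(144) = 6375 J.
Q = ΔU + W = 6375 + 2550 = 8925 J.

Q ≈ 8930 J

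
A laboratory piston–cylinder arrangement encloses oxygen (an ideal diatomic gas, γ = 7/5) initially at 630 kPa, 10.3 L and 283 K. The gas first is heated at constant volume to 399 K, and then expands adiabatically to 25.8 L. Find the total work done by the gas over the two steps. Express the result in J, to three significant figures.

Step 1 (isochoric): W = 0 (constant volume).
After step 1: P = 888.2 kPa (V unchanged).
Step 2 (adiabatic): W = (P₁V₁ − P₂V₂)/(γ−1) = (9149 − 6337)/0.4 = 7031 J.
W_total = 0 + 7031 = 7031 J.

W_total ≈ 7030 J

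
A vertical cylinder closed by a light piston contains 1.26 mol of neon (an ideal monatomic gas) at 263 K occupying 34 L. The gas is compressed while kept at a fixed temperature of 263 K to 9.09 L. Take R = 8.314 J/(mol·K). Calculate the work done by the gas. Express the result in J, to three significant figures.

W ≈ -3630 J

Isothermal: W = nRT ln(V₂/V₁).
W = (1.26)(8.314)(263) × ln(9.09/34)
  = 2755 × -1.319
W_by_gas = -3634 J.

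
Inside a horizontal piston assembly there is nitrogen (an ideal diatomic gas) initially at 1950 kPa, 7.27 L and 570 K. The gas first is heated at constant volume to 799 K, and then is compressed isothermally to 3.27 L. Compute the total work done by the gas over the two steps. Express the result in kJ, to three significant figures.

W_total ≈ -15.9 kJ

Step 1 (isochoric): W = 0 (constant volume).
After step 1: P = 2733 kPa (V unchanged).
Step 2 (isothermal): W = P₁V₁ ln(V₂/V₁) = (19872) ln(3.27/7.27) = -15877 J.
W_total = 0 − 15877 = -15877 J.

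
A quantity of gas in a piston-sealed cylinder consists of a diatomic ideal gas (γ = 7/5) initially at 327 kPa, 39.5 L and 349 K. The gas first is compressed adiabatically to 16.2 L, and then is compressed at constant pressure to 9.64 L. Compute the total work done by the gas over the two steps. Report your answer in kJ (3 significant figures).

W_total ≈ -21.3 kJ

Step 1 (adiabatic): W = (P₁V₁ − P₂V₂)/(γ−1) = (12916 − 18449)/0.4 = -13832 J.
After step 1: P = 1139 kPa, V = 16.2 L, T = 498.5 K.
Step 2 (isobaric): W = PΔV = (1139 kPa)(9.64 − 16.2 L) = -7471 J.
W_total = -13832 − 7471 = -21303 J.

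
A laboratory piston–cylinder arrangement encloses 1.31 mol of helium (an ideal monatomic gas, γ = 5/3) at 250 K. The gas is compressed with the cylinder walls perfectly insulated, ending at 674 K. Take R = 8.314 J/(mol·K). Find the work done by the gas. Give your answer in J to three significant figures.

W ≈ -6930 J

Adiabatic ⇒ Q = 0, so W_by = −ΔU = nCᵥ(T₁ − T₂).
Cᵥ = 3R/2 = 12.47 J/(mol·K).
W = (1.31)(12.47)(250 − 674) = -6927 J.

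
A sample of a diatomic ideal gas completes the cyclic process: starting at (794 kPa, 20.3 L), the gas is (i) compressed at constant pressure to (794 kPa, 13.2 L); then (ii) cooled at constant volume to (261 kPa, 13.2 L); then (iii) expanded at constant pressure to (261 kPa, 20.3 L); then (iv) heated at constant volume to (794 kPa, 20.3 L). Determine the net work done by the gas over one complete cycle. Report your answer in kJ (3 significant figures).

Constant-volume legs do no work.
W(i) = (794)(13.2 − 20.3) = -5637 J; W(iii) = (261)(20.3 − 13.2) = 1853 J.
W_net = -5637 + 1853 = -3784 J (the counter-clockwise enclosed area).

W_net ≈ -3.78 kJ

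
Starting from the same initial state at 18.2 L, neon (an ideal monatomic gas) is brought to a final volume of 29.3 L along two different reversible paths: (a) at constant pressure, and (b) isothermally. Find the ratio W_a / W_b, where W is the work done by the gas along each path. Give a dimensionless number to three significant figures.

W_a / W_b ≈ 1.28

Path (a) isobaric: W = P₁(V₂ − V₁) → W_a/(P₁V₁) = 0.6099.
Path (b) isothermal: W = P₁V₁ ln(V₂/V₁) → W_b/(P₁V₁) = 0.4762.
W_a / W_b = 0.6099 / 0.4762 = 1.281.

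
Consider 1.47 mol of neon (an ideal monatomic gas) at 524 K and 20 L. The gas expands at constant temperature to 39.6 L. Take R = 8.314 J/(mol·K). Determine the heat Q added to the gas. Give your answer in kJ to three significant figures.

Isothermal ⇒ ΔU = 0, so Q = W = nRT ln(V₂/V₁).
Q = (1.47)(8.314)(524) ln(39.6/20) = 6404 × 0.6831 = 4375 J.

Q ≈ 4.37 kJ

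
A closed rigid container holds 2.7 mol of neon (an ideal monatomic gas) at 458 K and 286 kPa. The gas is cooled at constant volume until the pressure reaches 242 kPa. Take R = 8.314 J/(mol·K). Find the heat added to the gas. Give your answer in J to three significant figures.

Constant volume ⇒ W = 0, so Q = ΔU = nCᵥΔT with Cᵥ = 3R/2 = 12.47 J/(mol·K).
At constant V, T₂/T₁ = P₂/P₁ ⇒ ΔT = T₁(P₂/P₁ − 1) = 458·(242/286 − 1) = -70.46 K.
ΔU = (2.7)(12.47)(-70.46) = -2373 J.

Q ≈ -2370 J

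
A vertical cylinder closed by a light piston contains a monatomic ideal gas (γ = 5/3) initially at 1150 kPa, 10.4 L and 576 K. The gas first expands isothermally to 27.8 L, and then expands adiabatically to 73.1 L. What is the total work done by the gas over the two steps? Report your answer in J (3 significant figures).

W_total ≈ 20300 J

Step 1 (isothermal): W = P₁V₁ ln(V₂/V₁) = (11960) ln(27.8/10.4) = 11759 J.
After step 1: P = 430.2 kPa, V = 27.8 L, T = 576 K.
Step 2 (adiabatic): W = (P₁V₁ − P₂V₂)/(γ−1) = (11960 − 6278)/0.667 = 8523 J.
W_total = 11759 + 8523 = 20283 J.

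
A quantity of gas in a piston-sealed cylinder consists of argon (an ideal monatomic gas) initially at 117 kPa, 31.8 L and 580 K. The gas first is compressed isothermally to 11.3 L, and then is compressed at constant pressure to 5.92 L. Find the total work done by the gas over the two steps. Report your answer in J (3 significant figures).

W_total ≈ -5620 J

Step 1 (isothermal): W = P₁V₁ ln(V₂/V₁) = (3721) ln(11.3/31.8) = -3850 J.
After step 1: P = 329.3 kPa, V = 11.3 L, T = 580 K.
Step 2 (isobaric): W = PΔV = (329.3 kPa)(5.92 − 11.3 L) = -1771 J.
W_total = -3850 − 1771 = -5621 J.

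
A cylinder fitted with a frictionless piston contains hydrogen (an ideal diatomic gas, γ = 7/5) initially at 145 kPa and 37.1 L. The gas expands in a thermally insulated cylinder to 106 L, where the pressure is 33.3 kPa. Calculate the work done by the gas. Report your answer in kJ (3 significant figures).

Adiabatic: W = (P₁V₁ − P₂V₂)/(γ − 1) with γ = 7/5.
P₁V₁ = 5380 J, P₂V₂ = 3530 J.
W = (5380 − 3530) / 0.4 = 4624 J.

W ≈ 4.62 kJ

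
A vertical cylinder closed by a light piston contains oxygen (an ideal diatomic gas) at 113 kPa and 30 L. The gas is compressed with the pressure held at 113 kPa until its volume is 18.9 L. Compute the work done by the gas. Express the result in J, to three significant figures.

W ≈ -1250 J

Isobaric: W = P ΔV.
W = (113 kPa)(18.9 − 30 L) = (113)(-11.1) = -1254 J.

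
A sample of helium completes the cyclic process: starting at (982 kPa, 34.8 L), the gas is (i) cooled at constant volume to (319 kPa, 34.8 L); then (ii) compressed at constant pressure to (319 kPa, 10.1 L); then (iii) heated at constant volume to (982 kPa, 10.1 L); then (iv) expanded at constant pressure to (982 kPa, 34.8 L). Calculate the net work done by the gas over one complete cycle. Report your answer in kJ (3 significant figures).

Constant-volume legs do no work.
W(ii) = (319)(10.1 − 34.8) = -7879 J; W(iv) = (982)(34.8 − 10.1) = 24255 J.
W_net = -7879 + 24255 = 16376 J (the clockwise enclosed area).

W_net ≈ 16.4 kJ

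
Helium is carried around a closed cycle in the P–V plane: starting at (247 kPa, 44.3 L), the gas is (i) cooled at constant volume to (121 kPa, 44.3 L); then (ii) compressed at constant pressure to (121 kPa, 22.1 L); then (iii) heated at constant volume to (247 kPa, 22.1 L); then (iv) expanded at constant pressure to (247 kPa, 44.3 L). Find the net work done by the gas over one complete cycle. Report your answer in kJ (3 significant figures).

Constant-volume legs do no work.
W(ii) = (121)(22.1 − 44.3) = -2686 J; W(iv) = (247)(44.3 − 22.1) = 5483 J.
W_net = -2686 + 5483 = 2797 J (the clockwise enclosed area).

W_net ≈ 2.80 kJ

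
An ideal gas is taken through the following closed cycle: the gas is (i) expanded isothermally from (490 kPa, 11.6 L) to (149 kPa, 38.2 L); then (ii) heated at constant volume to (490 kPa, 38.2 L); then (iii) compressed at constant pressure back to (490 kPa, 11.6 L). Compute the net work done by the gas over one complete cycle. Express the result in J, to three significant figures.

W_net ≈ -6260 J

Leg (i): W = PᵢVᵢ ln(V_f/Vᵢ) = (5684) ln(38.2/11.6) = 6774 J.
Leg (ii): W = 0.
Leg (iii): W = PΔV = (490)(11.6 − 38.2) = -13034 J.
W_net = 6774 − 13034 = -6260 J.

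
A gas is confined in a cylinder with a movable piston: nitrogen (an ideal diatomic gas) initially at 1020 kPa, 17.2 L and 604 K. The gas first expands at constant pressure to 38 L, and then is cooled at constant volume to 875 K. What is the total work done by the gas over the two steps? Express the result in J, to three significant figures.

Step 1 (isobaric): W = PΔV = (1020 kPa)(38 − 17.2 L) = 21216 J.
Step 2 (isochoric): W = 0 (constant volume).
W_total = 21216 + 0 = 21216 J.

W_total ≈ 21200 J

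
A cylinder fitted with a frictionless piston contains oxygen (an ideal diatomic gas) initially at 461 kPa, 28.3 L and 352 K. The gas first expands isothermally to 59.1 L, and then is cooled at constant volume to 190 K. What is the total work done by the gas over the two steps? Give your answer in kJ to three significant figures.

W_total ≈ 9.61 kJ

Step 1 (isothermal): W = P₁V₁ ln(V₂/V₁) = (13046) ln(59.1/28.3) = 9607 J.
Step 2 (isochoric): W = 0 (constant volume).
W_total = 9607 + 0 = 9607 J.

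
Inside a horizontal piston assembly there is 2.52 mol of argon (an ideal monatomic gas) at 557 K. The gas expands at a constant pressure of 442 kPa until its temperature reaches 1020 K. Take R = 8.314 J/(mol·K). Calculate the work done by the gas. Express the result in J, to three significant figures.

W ≈ 9700 J

Isobaric: W = P ΔV = nR ΔT.
W = (2.52)(8.314)(1020 − 557) = 9700 J.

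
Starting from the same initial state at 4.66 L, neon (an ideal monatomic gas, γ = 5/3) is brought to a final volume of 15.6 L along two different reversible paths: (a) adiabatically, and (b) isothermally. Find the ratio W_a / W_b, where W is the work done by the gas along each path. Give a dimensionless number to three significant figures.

W_a / W_b ≈ 0.687

Path (a) adiabatic: W = P₁V₁(1 − (V₁/V₂)^(γ−1))/(γ−1) → W_a/(P₁V₁) = 0.8297.
Path (b) isothermal: W = P₁V₁ ln(V₂/V₁) → W_b/(P₁V₁) = 1.208.
W_a / W_b = 0.8297 / 1.208 = 0.6867.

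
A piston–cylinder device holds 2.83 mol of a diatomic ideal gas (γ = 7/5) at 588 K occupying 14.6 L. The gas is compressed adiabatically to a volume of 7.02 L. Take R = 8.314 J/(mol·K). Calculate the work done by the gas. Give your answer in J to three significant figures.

W ≈ -11800 J

Adiabatic: TV^(γ−1) = const with γ = 7/5.
T₂ = T₁ (V₁/V₂)^(γ−1) = 588 × (14.6/7.02)^0.4 = 588 × 1.34 = 788.1 K.
W_by = nCᵥ(T₁ − T₂) = (2.83)(20.79)(588 − 788.1) = -11770 J.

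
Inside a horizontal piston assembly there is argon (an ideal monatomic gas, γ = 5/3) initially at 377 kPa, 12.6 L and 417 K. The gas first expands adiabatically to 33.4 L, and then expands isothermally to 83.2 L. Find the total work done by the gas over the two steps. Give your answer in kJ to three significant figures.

Step 1 (adiabatic): W = (P₁V₁ − P₂V₂)/(γ−1) = (4750 − 2480)/0.667 = 3405 J.
After step 1: P = 74.25 kPa, V = 33.4 L, T = 217.7 K.
Step 2 (isothermal): W = P₁V₁ ln(V₂/V₁) = (2480) ln(83.2/33.4) = 2264 J.
W_total = 3405 + 2264 = 5669 J.

W_total ≈ 5.67 kJ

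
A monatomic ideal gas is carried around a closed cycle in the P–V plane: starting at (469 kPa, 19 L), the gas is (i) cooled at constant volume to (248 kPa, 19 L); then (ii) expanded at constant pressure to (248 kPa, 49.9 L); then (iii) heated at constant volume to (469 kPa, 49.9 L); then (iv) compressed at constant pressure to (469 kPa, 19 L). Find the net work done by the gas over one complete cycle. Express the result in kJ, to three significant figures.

W_net ≈ -6.83 kJ

Constant-volume legs do no work.
W(ii) = (248)(49.9 − 19) = 7663 J; W(iv) = (469)(19 − 49.9) = -14492 J.
W_net = 7663 − 14492 = -6829 J (the counter-clockwise enclosed area).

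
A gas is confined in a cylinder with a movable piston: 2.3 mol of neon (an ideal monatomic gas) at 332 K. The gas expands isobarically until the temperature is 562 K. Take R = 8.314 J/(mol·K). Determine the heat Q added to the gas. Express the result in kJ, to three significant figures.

Q ≈ 11.0 kJ

Isobaric: W = nRΔT = (2.3)(8.314)(230) = 4398 J.
ΔU = nCᵥΔT with Cᵥ = 3R/2: ΔU = (2.3)(12.47)(230) = 6597 J.
Q = ΔU + W = 6597 + 4398 = 10995 J.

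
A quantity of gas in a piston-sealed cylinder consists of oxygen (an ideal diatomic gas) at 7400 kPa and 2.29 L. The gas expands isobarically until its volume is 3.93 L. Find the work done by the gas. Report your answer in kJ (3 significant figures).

Isobaric: W = P ΔV.
W = (7400 kPa)(3.93 − 2.29 L) = (7400)(1.64) = 12136 J.

W ≈ 12.1 kJ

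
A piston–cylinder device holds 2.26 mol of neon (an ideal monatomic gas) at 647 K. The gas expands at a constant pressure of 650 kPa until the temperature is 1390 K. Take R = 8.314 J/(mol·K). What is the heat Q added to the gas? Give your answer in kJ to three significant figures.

Q ≈ 34.9 kJ

Isobaric: W = nRΔT = (2.26)(8.314)(743) = 13961 J.
ΔU = nCᵥΔT with Cᵥ = 3R/2: ΔU = (2.26)(12.47)(743) = 20941 J.
Q = ΔU + W = 20941 + 13961 = 34902 J.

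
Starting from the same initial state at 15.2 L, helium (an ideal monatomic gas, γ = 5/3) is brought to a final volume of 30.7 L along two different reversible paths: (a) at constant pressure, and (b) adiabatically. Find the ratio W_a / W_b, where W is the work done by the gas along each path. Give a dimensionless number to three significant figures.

W_a / W_b ≈ 1.82

Path (a) isobaric: W = P₁(V₂ − V₁) → W_a/(P₁V₁) = 1.02.
Path (b) adiabatic: W = P₁V₁(1 − (V₁/V₂)^(γ−1))/(γ−1) → W_b/(P₁V₁) = 0.5612.
W_a / W_b = 1.02 / 0.5612 = 1.817.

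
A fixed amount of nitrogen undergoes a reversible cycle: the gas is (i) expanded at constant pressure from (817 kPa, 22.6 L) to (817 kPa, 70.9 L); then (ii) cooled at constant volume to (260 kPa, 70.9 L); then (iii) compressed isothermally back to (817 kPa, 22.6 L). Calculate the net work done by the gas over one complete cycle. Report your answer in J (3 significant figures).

Leg (i): W = PΔV = (817)(70.9 − 22.6) = 39461 J.
Leg (ii): W = 0.
Leg (iii): W = PᵢVᵢ ln(V_f/Vᵢ) = (18434) ln(22.6/70.9) = -21076 J.
W_net = 39461 − 21076 = 18385 J.

W_net ≈ 18400 J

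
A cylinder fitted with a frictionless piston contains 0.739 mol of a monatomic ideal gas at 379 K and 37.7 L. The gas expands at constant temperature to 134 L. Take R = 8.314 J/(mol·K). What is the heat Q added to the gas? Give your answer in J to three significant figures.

Q ≈ 2950 J

Isothermal ⇒ ΔU = 0, so Q = W = nRT ln(V₂/V₁).
Q = (0.739)(8.314)(379) ln(134/37.7) = 2329 × 1.268 = 2953 J.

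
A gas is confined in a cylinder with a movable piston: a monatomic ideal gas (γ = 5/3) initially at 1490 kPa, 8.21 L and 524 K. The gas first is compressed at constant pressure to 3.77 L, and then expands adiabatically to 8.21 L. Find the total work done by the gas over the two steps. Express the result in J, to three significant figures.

Step 1 (isobaric): W = PΔV = (1490 kPa)(3.77 − 8.21 L) = -6616 J.
After step 1: P = 1490 kPa, V = 3.77 L, T = 240.6 K.
Step 2 (adiabatic): W = (P₁V₁ − P₂V₂)/(γ−1) = (5617 − 3343)/0.667 = 3411 J.
W_total = -6616 + 3411 = -3205 J.

W_total ≈ -3200 J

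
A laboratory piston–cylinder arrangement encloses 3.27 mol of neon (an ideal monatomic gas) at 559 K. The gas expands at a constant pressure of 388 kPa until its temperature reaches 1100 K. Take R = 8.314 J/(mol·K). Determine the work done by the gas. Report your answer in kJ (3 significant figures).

W ≈ 14.7 kJ

Isobaric: W = P ΔV = nR ΔT.
W = (3.27)(8.314)(1100 − 559) = 14708 J.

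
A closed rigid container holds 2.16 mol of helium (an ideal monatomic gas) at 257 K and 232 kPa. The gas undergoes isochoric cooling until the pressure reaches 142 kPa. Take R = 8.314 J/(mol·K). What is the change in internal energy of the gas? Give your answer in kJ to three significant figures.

Constant volume ⇒ W = 0, so Q = ΔU = nCᵥΔT with Cᵥ = 3R/2 = 12.47 J/(mol·K).
At constant V, T₂/T₁ = P₂/P₁ ⇒ ΔT = T₁(P₂/P₁ − 1) = 257·(142/232 − 1) = -99.7 K.
ΔU = (2.16)(12.47)(-99.7) = -2686 J.

ΔU ≈ -2.69 kJ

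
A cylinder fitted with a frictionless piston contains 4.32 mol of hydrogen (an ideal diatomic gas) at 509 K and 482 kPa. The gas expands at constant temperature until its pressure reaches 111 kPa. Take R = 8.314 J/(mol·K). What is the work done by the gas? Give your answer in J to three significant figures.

Isothermal process: W = nRT ln(V₂/V₁) = nRT ln(P₁/P₂).
W = (4.32)(8.314)(509) × ln(482/111)
  = 18281 × ln(4.342) = 18281 × 1.468
W_by_gas = 26845 J.

W ≈ 26800 J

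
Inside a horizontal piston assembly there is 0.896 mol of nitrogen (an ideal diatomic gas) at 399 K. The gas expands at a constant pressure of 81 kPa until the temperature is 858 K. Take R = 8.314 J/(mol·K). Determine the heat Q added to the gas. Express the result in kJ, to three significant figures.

Isobaric: W = nRΔT = (0.896)(8.314)(459) = 3419 J.
ΔU = nCᵥΔT with Cᵥ = 5R/2: ΔU = (0.896)(20.79)(459) = 8548 J.
Q = ΔU + W = 8548 + 3419 = 11967 J.

Q ≈ 12.0 kJ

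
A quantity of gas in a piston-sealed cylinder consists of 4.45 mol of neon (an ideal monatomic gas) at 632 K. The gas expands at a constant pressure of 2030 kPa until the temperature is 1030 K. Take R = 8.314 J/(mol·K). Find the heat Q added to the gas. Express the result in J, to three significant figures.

Isobaric: W = nRΔT = (4.45)(8.314)(398) = 14725 J.
ΔU = nCᵥΔT with Cᵥ = 3R/2: ΔU = (4.45)(12.47)(398) = 22087 J.
Q = ΔU + W = 22087 + 14725 = 36812 J.

Q ≈ 36800 J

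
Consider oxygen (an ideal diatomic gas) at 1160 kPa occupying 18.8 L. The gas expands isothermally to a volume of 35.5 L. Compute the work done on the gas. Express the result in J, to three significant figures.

W ≈ -13900 J

Isothermal: W = nRT ln(V₂/V₁) = P₁V₁ ln(V₂/V₁).
P₁V₁ = (1160 kPa)(18.8 L) = 21808 J.
W = 21808 × ln(35.5/18.8) = 21808 × 0.6357
W_by_gas = 13863 J; work on gas = −W_by = -13863 J.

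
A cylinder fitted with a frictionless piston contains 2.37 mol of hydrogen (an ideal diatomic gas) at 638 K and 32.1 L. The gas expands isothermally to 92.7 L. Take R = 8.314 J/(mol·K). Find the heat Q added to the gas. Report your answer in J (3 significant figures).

Isothermal ⇒ ΔU = 0, so Q = W = nRT ln(V₂/V₁).
Q = (2.37)(8.314)(638) ln(92.7/32.1) = 12571 × 1.061 = 13332 J.

Q ≈ 13300 J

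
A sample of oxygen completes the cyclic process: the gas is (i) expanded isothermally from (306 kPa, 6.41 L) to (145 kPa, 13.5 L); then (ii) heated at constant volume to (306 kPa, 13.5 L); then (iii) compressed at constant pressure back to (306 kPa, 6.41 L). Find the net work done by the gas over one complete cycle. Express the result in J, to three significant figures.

Leg (i): W = PᵢVᵢ ln(V_f/Vᵢ) = (1961) ln(13.5/6.41) = 1461 J.
Leg (ii): W = 0.
Leg (iii): W = PΔV = (306)(6.41 − 13.5) = -2170 J.
W_net = 1461 − 2170 = -708.6 J.

W_net ≈ -709 J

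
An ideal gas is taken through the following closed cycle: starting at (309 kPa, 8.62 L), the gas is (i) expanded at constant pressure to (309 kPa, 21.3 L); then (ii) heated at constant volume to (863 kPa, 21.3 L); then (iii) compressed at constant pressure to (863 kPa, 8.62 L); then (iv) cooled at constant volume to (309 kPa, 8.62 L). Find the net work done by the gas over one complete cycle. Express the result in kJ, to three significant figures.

W_net ≈ -7.02 kJ

Constant-volume legs do no work.
W(i) = (309)(21.3 − 8.62) = 3918 J; W(iii) = (863)(8.62 − 21.3) = -10943 J.
W_net = 3918 − 10943 = -7025 J (the counter-clockwise enclosed area).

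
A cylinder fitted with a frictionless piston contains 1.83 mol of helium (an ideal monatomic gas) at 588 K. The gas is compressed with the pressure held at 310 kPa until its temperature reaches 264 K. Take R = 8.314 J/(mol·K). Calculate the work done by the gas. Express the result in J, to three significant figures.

W ≈ -4930 J

Isobaric: W = P ΔV = nR ΔT.
W = (1.83)(8.314)(264 − 588) = -4930 J.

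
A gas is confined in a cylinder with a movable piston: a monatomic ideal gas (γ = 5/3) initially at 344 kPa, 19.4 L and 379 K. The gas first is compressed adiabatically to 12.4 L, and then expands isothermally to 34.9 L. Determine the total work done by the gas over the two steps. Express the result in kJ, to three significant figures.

W_total ≈ 5.83 kJ

Step 1 (adiabatic): W = (P₁V₁ − P₂V₂)/(γ−1) = (6674 − 8994)/0.667 = -3480 J.
After step 1: P = 725.3 kPa, V = 12.4 L, T = 510.8 K.
Step 2 (isothermal): W = P₁V₁ ln(V₂/V₁) = (8994) ln(34.9/12.4) = 9307 J.
W_total = -3480 + 9307 = 5826 J.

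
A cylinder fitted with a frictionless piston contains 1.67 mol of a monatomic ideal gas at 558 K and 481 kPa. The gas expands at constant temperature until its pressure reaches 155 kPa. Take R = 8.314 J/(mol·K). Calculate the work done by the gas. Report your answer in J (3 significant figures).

W ≈ 8770 J

Isothermal process: W = nRT ln(V₂/V₁) = nRT ln(P₁/P₂).
W = (1.67)(8.314)(558) × ln(481/155)
  = 7747 × ln(3.103) = 7747 × 1.132
W_by_gas = 8774 J.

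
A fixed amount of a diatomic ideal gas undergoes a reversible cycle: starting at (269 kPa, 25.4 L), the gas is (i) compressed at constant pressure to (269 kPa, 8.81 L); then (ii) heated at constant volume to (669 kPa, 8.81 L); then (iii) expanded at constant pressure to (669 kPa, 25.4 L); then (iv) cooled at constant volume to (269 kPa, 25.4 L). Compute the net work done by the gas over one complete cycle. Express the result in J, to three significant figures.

W_net ≈ 6640 J

Constant-volume legs do no work.
W(i) = (269)(8.81 − 25.4) = -4463 J; W(iii) = (669)(25.4 − 8.81) = 11099 J.
W_net = -4463 + 11099 = 6636 J (the clockwise enclosed area).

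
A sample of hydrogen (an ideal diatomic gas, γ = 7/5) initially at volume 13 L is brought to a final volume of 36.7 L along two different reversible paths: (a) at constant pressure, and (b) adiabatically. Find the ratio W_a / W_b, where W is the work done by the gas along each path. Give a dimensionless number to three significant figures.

W_a / W_b ≈ 2.15

Path (a) isobaric: W = P₁(V₂ − V₁) → W_a/(P₁V₁) = 1.823.
Path (b) adiabatic: W = P₁V₁(1 − (V₁/V₂)^(γ−1))/(γ−1) → W_b/(P₁V₁) = 0.8494.
W_a / W_b = 1.823 / 0.8494 = 2.146.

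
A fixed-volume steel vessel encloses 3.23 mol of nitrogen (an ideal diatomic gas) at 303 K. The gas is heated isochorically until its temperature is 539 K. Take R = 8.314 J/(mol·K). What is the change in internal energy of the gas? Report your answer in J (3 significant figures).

ΔU ≈ 15800 J

Constant volume ⇒ W = 0, so Q = ΔU = nCᵥΔT with Cᵥ = 5R/2 = 20.79 J/(mol·K).
ΔU = (3.23)(20.79)(539 − 303) = 15844 J.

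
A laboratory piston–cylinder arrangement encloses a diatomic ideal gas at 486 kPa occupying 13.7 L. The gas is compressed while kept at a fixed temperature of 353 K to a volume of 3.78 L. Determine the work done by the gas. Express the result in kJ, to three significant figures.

Isothermal: W = nRT ln(V₂/V₁) = P₁V₁ ln(V₂/V₁).
P₁V₁ = (486 kPa)(13.7 L) = 6658 J.
W = 6658 × ln(3.78/13.7) = 6658 × -1.288
W_by_gas = -8574 J.

W ≈ -8.57 kJ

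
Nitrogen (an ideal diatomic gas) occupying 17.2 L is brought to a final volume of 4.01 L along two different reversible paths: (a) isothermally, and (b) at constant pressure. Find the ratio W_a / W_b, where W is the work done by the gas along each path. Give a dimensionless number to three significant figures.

Path (a) isothermal: W = P₁V₁ ln(V₂/V₁) → W_a/(P₁V₁) = -1.456.
Path (b) isobaric: W = P₁(V₂ − V₁) → W_b/(P₁V₁) = -0.7669.
W_a / W_b = -1.456 / -0.7669 = 1.899.

W_a / W_b ≈ 1.90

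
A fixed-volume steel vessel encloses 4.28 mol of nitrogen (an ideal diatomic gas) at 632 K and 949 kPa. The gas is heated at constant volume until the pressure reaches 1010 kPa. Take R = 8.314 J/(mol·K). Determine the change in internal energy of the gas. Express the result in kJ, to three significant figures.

Constant volume ⇒ W = 0, so Q = ΔU = nCᵥΔT with Cᵥ = 5R/2 = 20.79 J/(mol·K).
At constant V, T₂/T₁ = P₂/P₁ ⇒ ΔT = T₁(P₂/P₁ − 1) = 632·(1010/949 − 1) = 40.62 K.
ΔU = (4.28)(20.79)(40.62) = 3614 J.

ΔU ≈ 3.61 kJ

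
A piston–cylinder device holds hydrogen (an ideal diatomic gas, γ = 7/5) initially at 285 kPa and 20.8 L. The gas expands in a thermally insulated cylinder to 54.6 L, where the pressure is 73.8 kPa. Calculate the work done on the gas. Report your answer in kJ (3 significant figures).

Adiabatic: W = (P₁V₁ − P₂V₂)/(γ − 1) with γ = 7/5.
P₁V₁ = 5928 J, P₂V₂ = 4029 J.
W = (5928 − 4029) / 0.4 = 4746 J.
Work on gas = −W_by = -4746 J.

W ≈ -4.75 kJ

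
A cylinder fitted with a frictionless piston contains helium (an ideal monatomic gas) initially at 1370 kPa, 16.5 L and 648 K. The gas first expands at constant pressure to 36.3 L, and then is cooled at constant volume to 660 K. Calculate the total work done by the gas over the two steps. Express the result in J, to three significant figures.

W_total ≈ 27100 J

Step 1 (isobaric): W = PΔV = (1370 kPa)(36.3 − 16.5 L) = 27126 J.
Step 2 (isochoric): W = 0 (constant volume).
W_total = 27126 + 0 = 27126 J.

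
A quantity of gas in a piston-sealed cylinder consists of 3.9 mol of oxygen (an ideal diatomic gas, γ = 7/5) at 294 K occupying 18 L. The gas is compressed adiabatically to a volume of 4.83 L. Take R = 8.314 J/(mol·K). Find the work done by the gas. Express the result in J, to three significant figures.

Adiabatic: TV^(γ−1) = const with γ = 7/5.
T₂ = T₁ (V₁/V₂)^(γ−1) = 294 × (18/4.83)^0.4 = 294 × 1.693 = 497.6 K.
W_by = nCᵥ(T₁ − T₂) = (3.9)(20.79)(294 − 497.6) = -16504 J.

W ≈ -16500 J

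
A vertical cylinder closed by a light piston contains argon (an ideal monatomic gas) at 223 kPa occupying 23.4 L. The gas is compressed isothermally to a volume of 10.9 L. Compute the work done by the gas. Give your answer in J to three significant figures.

W ≈ -3990 J

Isothermal: W = nRT ln(V₂/V₁) = P₁V₁ ln(V₂/V₁).
P₁V₁ = (223 kPa)(23.4 L) = 5218 J.
W = 5218 × ln(10.9/23.4) = 5218 × -0.764
W_by_gas = -3987 J.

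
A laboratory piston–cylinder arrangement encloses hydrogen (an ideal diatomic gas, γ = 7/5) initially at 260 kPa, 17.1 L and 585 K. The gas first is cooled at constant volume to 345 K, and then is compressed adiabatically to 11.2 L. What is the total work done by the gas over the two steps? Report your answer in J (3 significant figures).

Step 1 (isochoric): W = 0 (constant volume).
After step 1: P = 153.3 kPa (V unchanged).
Step 2 (adiabatic): W = (P₁V₁ − P₂V₂)/(γ−1) = (2622 − 3106)/0.4 = -1209 J.
W_total = 0 − 1209 = -1209 J.

W_total ≈ -1210 J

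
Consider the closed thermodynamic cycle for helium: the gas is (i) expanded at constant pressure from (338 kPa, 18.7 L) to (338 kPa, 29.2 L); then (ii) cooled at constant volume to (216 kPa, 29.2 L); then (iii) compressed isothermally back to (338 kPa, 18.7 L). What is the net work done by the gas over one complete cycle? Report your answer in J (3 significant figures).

Leg (i): W = PΔV = (338)(29.2 − 18.7) = 3549 J.
Leg (ii): W = 0.
Leg (iii): W = PᵢVᵢ ln(V_f/Vᵢ) = (6307) ln(18.7/29.2) = -2811 J.
W_net = 3549 − 2811 = 738.2 J.

W_net ≈ 738 J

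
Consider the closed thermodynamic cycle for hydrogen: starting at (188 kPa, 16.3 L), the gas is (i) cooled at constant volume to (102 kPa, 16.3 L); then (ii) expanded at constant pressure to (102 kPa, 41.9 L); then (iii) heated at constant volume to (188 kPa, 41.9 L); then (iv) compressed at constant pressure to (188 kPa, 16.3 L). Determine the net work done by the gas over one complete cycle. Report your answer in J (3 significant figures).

W_net ≈ -2200 J

Constant-volume legs do no work.
W(ii) = (102)(41.9 − 16.3) = 2611 J; W(iv) = (188)(16.3 − 41.9) = -4813 J.
W_net = 2611 − 4813 = -2202 J (the counter-clockwise enclosed area).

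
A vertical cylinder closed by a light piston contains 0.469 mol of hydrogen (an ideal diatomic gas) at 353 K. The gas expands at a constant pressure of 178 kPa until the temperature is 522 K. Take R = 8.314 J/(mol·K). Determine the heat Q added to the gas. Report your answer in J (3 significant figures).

Isobaric: W = nRΔT = (0.469)(8.314)(169) = 659 J.
ΔU = nCᵥΔT with Cᵥ = 5R/2: ΔU = (0.469)(20.79)(169) = 1647 J.
Q = ΔU + W = 1647 + 659 = 2306 J.

Q ≈ 2310 J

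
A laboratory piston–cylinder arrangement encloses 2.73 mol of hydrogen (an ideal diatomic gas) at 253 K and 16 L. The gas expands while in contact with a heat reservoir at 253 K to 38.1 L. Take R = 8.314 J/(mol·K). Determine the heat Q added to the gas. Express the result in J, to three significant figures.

Q ≈ 4980 J

Isothermal ⇒ ΔU = 0, so Q = W = nRT ln(V₂/V₁).
Q = (2.73)(8.314)(253) ln(38.1/16) = 5742 × 0.8676 = 4982 J.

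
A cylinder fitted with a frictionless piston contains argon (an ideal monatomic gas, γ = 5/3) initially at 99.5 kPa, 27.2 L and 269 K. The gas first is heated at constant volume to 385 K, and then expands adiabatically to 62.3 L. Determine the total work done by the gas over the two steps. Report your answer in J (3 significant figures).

Step 1 (isochoric): W = 0 (constant volume).
After step 1: P = 142.4 kPa (V unchanged).
Step 2 (adiabatic): W = (P₁V₁ − P₂V₂)/(γ−1) = (3873 − 2229)/0.667 = 2466 J.
W_total = 0 + 2466 = 2466 J.

W_total ≈ 2470 J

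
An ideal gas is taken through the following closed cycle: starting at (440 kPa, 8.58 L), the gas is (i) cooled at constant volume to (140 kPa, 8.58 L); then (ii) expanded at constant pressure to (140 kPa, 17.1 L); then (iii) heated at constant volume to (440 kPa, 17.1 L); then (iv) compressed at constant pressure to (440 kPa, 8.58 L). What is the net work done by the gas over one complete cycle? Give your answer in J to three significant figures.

W_net ≈ -2560 J

Constant-volume legs do no work.
W(ii) = (140)(17.1 − 8.58) = 1193 J; W(iv) = (440)(8.58 − 17.1) = -3749 J.
W_net = 1193 − 3749 = -2556 J (the counter-clockwise enclosed area).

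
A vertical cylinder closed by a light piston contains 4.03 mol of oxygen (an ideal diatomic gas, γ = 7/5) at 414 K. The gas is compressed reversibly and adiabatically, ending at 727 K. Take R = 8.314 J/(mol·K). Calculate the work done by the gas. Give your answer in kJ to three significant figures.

W ≈ -26.2 kJ

Adiabatic ⇒ Q = 0, so W_by = −ΔU = nCᵥ(T₁ − T₂).
Cᵥ = 5R/2 = 20.79 J/(mol·K).
W = (4.03)(20.79)(414 − 727) = -26218 J.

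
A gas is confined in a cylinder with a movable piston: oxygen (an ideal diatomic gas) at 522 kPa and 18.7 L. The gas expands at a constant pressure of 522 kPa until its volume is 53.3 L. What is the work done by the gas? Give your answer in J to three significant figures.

W ≈ 18100 J

Isobaric: W = P ΔV.
W = (522 kPa)(53.3 − 18.7 L) = (522)(34.6) = 18061 J.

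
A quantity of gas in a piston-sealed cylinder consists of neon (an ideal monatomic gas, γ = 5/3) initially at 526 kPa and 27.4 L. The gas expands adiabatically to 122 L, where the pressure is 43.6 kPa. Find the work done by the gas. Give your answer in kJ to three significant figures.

W ≈ 13.6 kJ

Adiabatic: W = (P₁V₁ − P₂V₂)/(γ − 1) with γ = 5/3.
P₁V₁ = 14412 J, P₂V₂ = 5319 J.
W = (14412 − 5319) / 0.6667 = 13640 J.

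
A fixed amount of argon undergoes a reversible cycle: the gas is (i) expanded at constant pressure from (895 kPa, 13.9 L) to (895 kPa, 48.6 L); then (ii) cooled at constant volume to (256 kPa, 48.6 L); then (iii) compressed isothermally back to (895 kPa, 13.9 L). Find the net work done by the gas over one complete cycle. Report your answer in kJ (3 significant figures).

Leg (i): W = PΔV = (895)(48.6 − 13.9) = 31057 J.
Leg (ii): W = 0.
Leg (iii): W = PᵢVᵢ ln(V_f/Vᵢ) = (12442) ln(13.9/48.6) = -15574 J.
W_net = 31057 − 15574 = 15483 J.

W_net ≈ 15.5 kJ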